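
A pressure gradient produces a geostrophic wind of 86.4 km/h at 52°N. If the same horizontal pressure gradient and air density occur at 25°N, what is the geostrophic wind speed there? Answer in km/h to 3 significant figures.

With the same pressure gradient and density, V_g ∝ 1/f ∝ 1/sin φ.
V₂ = V₁ · sin φ₁ / sin φ₂ = 86.4 × sin 52° / sin 25°
V₂ = 86.4 × 0.7880/0.4226 = 161 km/h

161 km/h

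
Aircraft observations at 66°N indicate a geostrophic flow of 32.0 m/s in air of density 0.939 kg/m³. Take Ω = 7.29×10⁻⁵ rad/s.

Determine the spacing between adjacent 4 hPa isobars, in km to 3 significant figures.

Coriolis parameter at 66°N:
f = 2Ω sin φ = 2 × 7.29×10⁻⁵ × sin 66° = 1.33×10⁻⁴ s⁻¹
Geostrophic balance rearranged: |∂P/∂n| = f ρ V_g
|∂P/∂n| = 1.33×10⁻⁴ × 0.939 × 32.0 = 4.00×10⁻³ Pa/m
Isobar spacing: Δn = ΔP/|∂P/∂n| = 400 Pa / 4.00×10⁻³ Pa/m = 99944 m ≈ 99.9 km

99.9 km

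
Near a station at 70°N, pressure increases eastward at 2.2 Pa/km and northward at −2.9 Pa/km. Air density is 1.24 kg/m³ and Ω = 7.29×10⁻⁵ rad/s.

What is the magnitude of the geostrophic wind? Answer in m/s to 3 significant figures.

21.4 m/s

Coriolis parameter at 70°N:
f = 2Ω sin φ = 2 × 7.29×10⁻⁵ × sin 70° = 1.37×10⁻⁴ s⁻¹
Component geostrophic relations (x east, y north):
u_g = −(1/(fρ)) ∂P/∂y,  v_g = (1/(fρ)) ∂P/∂x
u_g = −(−2.9×10⁻³)/(1.37×10⁻⁴ × 1.24) = 17.1 m/s;  v_g = (2.2×10⁻³)/(1.37×10⁻⁴ × 1.24) = 12.9 m/s
|V_g| = √(u_g² + v_g²) = 21.4 m/s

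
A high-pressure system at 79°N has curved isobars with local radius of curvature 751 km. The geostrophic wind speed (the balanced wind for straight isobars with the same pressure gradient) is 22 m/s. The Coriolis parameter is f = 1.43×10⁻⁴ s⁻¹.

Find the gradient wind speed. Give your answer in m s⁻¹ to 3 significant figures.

30.9 m s⁻¹

Around a high, pressure-gradient force acts outward with centrifugal, so Coriolis balances both:
fV = (1/ρ)|∂P/∂n| + V²/R  →  V² − fR·V + fR·V_g = 0
With fR = 1.43×10⁻⁴ × 751×10³ m = 107 m/s:
V = [fR − √((fR)² − 4 fR V_g)]/2 = [107 − √(107² − 4×107×22)]/2 = 30.9 m/s
Supergeostrophic (V > V_g = 22 m/s), as expected around a high.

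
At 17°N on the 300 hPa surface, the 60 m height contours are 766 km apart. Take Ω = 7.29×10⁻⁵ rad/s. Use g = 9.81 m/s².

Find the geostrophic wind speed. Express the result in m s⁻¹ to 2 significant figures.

Coriolis parameter at 17°N:
f = 2Ω sin φ = 2 × 7.29×10⁻⁵ × sin 17° = 4.26×10⁻⁵ s⁻¹
Height gradient: |∂Z/∂n| = 60 m / 766000 m = 7.83×10⁻⁵
On a pressure surface, geostrophic balance gives V_g = (g/f)|∂Z/∂n|:
V_g = 9.81 × 7.83×10⁻⁵ / 4.26×10⁻⁵ = 18.0 m/s

18 m s⁻¹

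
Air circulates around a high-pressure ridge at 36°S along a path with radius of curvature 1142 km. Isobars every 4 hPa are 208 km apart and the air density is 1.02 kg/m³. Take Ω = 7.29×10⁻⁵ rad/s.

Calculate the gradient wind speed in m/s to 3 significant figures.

Coriolis parameter at 36°S:
f = 2Ω sin φ = 2 × 7.29×10⁻⁵ × sin 36° = 8.57×10⁻⁵ s⁻¹
Pressure gradient: |∂P/∂n| = 400 Pa / 208000 m = 1.92×10⁻³ Pa/m
Geostrophic speed: V_g = |∂P/∂n|/(fρ) = 1.92×10⁻³/(8.57×10⁻⁵ × 1.02) = 22.0 m/s
Around a high, pressure-gradient force acts outward with centrifugal, so Coriolis balances both:
fV = (1/ρ)|∂P/∂n| + V²/R  →  V² − fR·V + fR·V_g = 0
With fR = 8.57×10⁻⁵ × 1142×10³ m = 97.9 m/s:
V = [fR − √((fR)² − 4 fR V_g)]/2 = [97.9 − √(97.9² − 4×97.9×22)]/2 = 33.4 m/s
Supergeostrophic (V > V_g = 22 m/s), as expected around a high.

33.4 m/s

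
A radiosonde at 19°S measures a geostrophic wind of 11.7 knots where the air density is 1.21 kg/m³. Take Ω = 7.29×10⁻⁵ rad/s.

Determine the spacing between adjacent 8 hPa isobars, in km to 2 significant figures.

2300 km

Coriolis parameter at 19°S:
f = 2Ω sin φ = 2 × 7.29×10⁻⁵ × sin 19° = 4.75×10⁻⁵ s⁻¹
Wind speed in SI: 11.7 knots = 6.02 m/s
Geostrophic balance rearranged: |∂P/∂n| = f ρ V_g
|∂P/∂n| = 4.75×10⁻⁵ × 1.21 × 6.02 = 3.46×10⁻⁴ Pa/m
Isobar spacing: Δn = ΔP/|∂P/∂n| = 800 Pa / 3.46×10⁻⁴ Pa/m = 2314095 m ≈ 2300 km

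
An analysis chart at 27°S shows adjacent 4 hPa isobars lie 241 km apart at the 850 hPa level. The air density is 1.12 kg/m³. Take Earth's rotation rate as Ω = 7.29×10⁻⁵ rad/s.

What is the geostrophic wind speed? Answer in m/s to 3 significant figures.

Coriolis parameter at 27°S:
f = 2Ω sin φ = 2 × 7.29×10⁻⁵ × sin 27° = 6.62×10⁻⁵ s⁻¹
Pressure gradient: |∂P/∂n| = 400 Pa / 241000 m = 1.66×10⁻³ Pa/m
Geostrophic balance (pressure-gradient force = Coriolis force):
V_g = (1/(fρ)) |∂P/∂n| = 1.66×10⁻³ / (6.62×10⁻⁵ × 1.12) = 22.4 m/s

22.4 m/s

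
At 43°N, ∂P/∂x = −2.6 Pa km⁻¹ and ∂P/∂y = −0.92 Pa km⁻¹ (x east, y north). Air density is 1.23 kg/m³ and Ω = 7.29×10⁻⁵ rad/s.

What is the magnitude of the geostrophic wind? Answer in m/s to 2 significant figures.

23 m/s

Coriolis parameter at 43°N:
f = 2Ω sin φ = 2 × 7.29×10⁻⁵ × sin 43° = 9.94×10⁻⁵ s⁻¹
Component geostrophic relations (x east, y north):
u_g = −(1/(fρ)) ∂P/∂y,  v_g = (1/(fρ)) ∂P/∂x
u_g = −(−0.92×10⁻³)/(9.94×10⁻⁵ × 1.23) = 7.52 m/s;  v_g = (−2.6×10⁻³)/(9.94×10⁻⁵ × 1.23) = −21.3 m/s
|V_g| = √(u_g² + v_g²) = 22.5 m/s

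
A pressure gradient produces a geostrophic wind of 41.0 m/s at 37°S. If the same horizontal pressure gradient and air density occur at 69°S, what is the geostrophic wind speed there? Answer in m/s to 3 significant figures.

26.4 m/s

With the same pressure gradient and density, V_g ∝ 1/f ∝ 1/sin φ.
V₂ = V₁ · sin φ₁ / sin φ₂ = 41.0 × sin 37° / sin 69°
V₂ = 41.0 × 0.6018/0.9336 = 26.4 m/s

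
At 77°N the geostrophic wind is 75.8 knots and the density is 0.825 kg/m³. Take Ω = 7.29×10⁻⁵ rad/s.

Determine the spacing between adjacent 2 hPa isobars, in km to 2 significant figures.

Coriolis parameter at 77°N:
f = 2Ω sin φ = 2 × 7.29×10⁻⁵ × sin 77° = 1.42×10⁻⁴ s⁻¹
Wind speed in SI: 75.8 knots = 39.0 m/s
Geostrophic balance rearranged: |∂P/∂n| = f ρ V_g
|∂P/∂n| = 1.42×10⁻⁴ × 0.825 × 39.0 = 4.57×10⁻³ Pa/m
Isobar spacing: Δn = ΔP/|∂P/∂n| = 200 Pa / 4.57×10⁻³ Pa/m = 43761 m ≈ 44 km

44 km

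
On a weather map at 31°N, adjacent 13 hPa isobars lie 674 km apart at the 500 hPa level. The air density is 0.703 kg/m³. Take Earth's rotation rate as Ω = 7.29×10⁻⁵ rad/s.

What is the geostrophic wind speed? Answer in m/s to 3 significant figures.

Coriolis parameter at 31°N:
f = 2Ω sin φ = 2 × 7.29×10⁻⁵ × sin 31° = 7.51×10⁻⁵ s⁻¹
Pressure gradient: |∂P/∂n| = 1300 Pa / 674000 m = 1.93×10⁻³ Pa/m
Geostrophic balance (pressure-gradient force = Coriolis force):
V_g = (1/(fρ)) |∂P/∂n| = 1.93×10⁻³ / (7.51×10⁻⁵ × 0.703) = 36.5 m/s

36.5 m/s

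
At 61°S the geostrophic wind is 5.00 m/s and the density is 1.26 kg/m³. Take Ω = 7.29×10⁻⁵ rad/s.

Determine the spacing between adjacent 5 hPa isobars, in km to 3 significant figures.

Coriolis parameter at 61°S:
f = 2Ω sin φ = 2 × 7.29×10⁻⁵ × sin 61° = 1.28×10⁻⁴ s⁻¹
Geostrophic balance rearranged: |∂P/∂n| = f ρ V_g
|∂P/∂n| = 1.28×10⁻⁴ × 1.26 × 5.00 = 8.03×10⁻⁴ Pa/m
Isobar spacing: Δn = ΔP/|∂P/∂n| = 500 Pa / 8.03×10⁻⁴ Pa/m = 622376 m ≈ 622 km

622 km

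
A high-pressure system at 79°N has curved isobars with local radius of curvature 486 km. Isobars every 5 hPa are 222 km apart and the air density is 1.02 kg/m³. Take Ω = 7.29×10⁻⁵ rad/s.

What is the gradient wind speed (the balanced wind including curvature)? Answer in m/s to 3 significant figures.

Coriolis parameter at 79°N:
f = 2Ω sin φ = 2 × 7.29×10⁻⁵ × sin 79° = 1.43×10⁻⁴ s⁻¹
Pressure gradient: |∂P/∂n| = 500 Pa / 222000 m = 2.25×10⁻³ Pa/m
Geostrophic speed: V_g = |∂P/∂n|/(fρ) = 2.25×10⁻³/(1.43×10⁻⁴ × 1.02) = 15.4 m/s
Around a high, pressure-gradient force acts outward with centrifugal, so Coriolis balances both:
fV = (1/ρ)|∂P/∂n| + V²/R  →  V² − fR·V + fR·V_g = 0
With fR = 1.43×10⁻⁴ × 486×10³ m = 69.6 m/s:
V = [fR − √((fR)² − 4 fR V_g)]/2 = [69.6 − √(69.6² − 4×69.6×15.4)]/2 = 23.1 m/s
Supergeostrophic (V > V_g = 15.4 m/s), as expected around a high.

23.1 m/s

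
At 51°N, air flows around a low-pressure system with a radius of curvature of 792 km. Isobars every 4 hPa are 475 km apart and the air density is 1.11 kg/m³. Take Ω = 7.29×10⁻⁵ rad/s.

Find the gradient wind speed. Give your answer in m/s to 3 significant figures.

Coriolis parameter at 51°N:
f = 2Ω sin φ = 2 × 7.29×10⁻⁵ × sin 51° = 1.13×10⁻⁴ s⁻¹
Pressure gradient: |∂P/∂n| = 400 Pa / 475000 m = 8.42×10⁻⁴ Pa/m
Geostrophic speed: V_g = |∂P/∂n|/(fρ) = 8.42×10⁻⁴/(1.13×10⁻⁴ × 1.11) = 6.70 m/s
Around a low, centrifugal force acts outward with Coriolis, so pressure-gradient force balances both:
(1/ρ)|∂P/∂n| = fV + V²/R  →  V² + fR·V − fR·V_g = 0
With fR = 1.13×10⁻⁴ × 792×10³ m = 89.7 m/s:
V = [−fR + √((fR)² + 4 fR V_g)]/2 = [−89.7 + √(89.7² + 4×89.7×6.7)]/2 = 6.26 m/s
Subgeostrophic (V < V_g = 6.7 m/s), as expected around a low.

6.26 m/s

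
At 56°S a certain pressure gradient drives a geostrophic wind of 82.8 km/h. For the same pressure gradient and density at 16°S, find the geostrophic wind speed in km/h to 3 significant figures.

249 km/h

With the same pressure gradient and density, V_g ∝ 1/f ∝ 1/sin φ.
V₂ = V₁ · sin φ₁ / sin φ₂ = 82.8 × sin 56° / sin 16°
V₂ = 82.8 × 0.8290/0.2756 = 249 km/h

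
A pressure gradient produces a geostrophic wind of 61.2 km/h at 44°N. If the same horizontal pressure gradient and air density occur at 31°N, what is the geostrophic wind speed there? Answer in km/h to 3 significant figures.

With the same pressure gradient and density, V_g ∝ 1/f ∝ 1/sin φ.
V₂ = V₁ · sin φ₁ / sin φ₂ = 61.2 × sin 44° / sin 31°
V₂ = 61.2 × 0.6947/0.5150 = 82.5 km/h

82.5 km/h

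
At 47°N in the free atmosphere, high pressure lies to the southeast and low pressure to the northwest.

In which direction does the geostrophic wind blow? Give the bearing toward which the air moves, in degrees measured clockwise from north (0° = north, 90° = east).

045°

The pressure-gradient force points toward the northwest (bearing 315°).
Geostrophic balance: in the Northern Hemisphere the Coriolis force deflects motion to the right, so the geostrophic wind blows 90° to the right of the pressure-gradient force (low pressure on the left).
Rotating 315° by 90° clockwise gives 045° — the wind blows toward the northeast.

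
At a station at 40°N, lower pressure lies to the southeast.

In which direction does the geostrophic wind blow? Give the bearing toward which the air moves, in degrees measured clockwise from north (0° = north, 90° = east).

The pressure-gradient force points toward the southeast (bearing 135°).
Geostrophic balance: in the Northern Hemisphere the Coriolis force deflects motion to the right, so the geostrophic wind blows 90° to the right of the pressure-gradient force (low pressure on the left).
Rotating 135° by 90° clockwise gives 225° — the wind blows toward the southwest.

225°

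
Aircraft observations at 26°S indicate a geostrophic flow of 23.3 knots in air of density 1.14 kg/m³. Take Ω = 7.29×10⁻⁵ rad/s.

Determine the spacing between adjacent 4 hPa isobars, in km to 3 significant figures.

Coriolis parameter at 26°S:
f = 2Ω sin φ = 2 × 7.29×10⁻⁵ × sin 26° = 6.39×10⁻⁵ s⁻¹
Wind speed in SI: 23.3 knots = 12.0 m/s
Geostrophic balance rearranged: |∂P/∂n| = f ρ V_g
|∂P/∂n| = 6.39×10⁻⁵ × 1.14 × 12.0 = 8.73×10⁻⁴ Pa/m
Isobar spacing: Δn = ΔP/|∂P/∂n| = 400 Pa / 8.73×10⁻⁴ Pa/m = 457996 m ≈ 458 km

458 km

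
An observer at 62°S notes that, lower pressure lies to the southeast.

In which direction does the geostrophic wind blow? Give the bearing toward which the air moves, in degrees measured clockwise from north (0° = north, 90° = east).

The pressure-gradient force points toward the southeast (bearing 135°).
Geostrophic balance: in the Southern Hemisphere the Coriolis force deflects motion to the left, so the geostrophic wind blows 90° to the left of the pressure-gradient force (low pressure on the right).
Rotating 135° by 90° counterclockwise gives 045° — the wind blows toward the northeast.

045°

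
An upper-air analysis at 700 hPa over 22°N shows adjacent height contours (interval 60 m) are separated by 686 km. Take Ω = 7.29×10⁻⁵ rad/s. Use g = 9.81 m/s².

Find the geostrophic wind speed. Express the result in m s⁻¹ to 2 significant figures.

16 m s⁻¹

Coriolis parameter at 22°N:
f = 2Ω sin φ = 2 × 7.29×10⁻⁵ × sin 22° = 5.46×10⁻⁵ s⁻¹
Height gradient: |∂Z/∂n| = 60 m / 686000 m = 8.75×10⁻⁵
On a pressure surface, geostrophic balance gives V_g = (g/f)|∂Z/∂n|:
V_g = 9.81 × 8.75×10⁻⁵ / 5.46×10⁻⁵ = 15.7 m/s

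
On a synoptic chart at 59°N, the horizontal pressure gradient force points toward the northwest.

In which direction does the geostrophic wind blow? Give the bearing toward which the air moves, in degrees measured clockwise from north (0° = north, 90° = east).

045°

The pressure-gradient force points toward the northwest (bearing 315°).
Geostrophic balance: in the Northern Hemisphere the Coriolis force deflects motion to the right, so the geostrophic wind blows 90° to the right of the pressure-gradient force (low pressure on the left).
Rotating 315° by 90° clockwise gives 045° — the wind blows toward the northeast.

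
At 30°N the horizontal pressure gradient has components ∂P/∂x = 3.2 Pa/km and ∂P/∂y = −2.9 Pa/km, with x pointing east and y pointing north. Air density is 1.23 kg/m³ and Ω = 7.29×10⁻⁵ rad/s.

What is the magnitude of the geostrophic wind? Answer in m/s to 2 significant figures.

48 m/s

Coriolis parameter at 30°N:
f = 2Ω sin φ = 2 × 7.29×10⁻⁵ × sin 30° = 7.29×10⁻⁵ s⁻¹
Component geostrophic relations (x east, y north):
u_g = −(1/(fρ)) ∂P/∂y,  v_g = (1/(fρ)) ∂P/∂x
u_g = −(−2.9×10⁻³)/(7.29×10⁻⁵ × 1.23) = 32.3 m/s;  v_g = (3.2×10⁻³)/(7.29×10⁻⁵ × 1.23) = 35.7 m/s
|V_g| = √(u_g² + v_g²) = 48.2 m/s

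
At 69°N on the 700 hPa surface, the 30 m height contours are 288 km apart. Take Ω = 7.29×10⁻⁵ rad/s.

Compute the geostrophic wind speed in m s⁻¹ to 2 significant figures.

Coriolis parameter at 69°N:
f = 2Ω sin φ = 2 × 7.29×10⁻⁵ × sin 69° = 1.36×10⁻⁴ s⁻¹
Height gradient: |∂Z/∂n| = 30 m / 288000 m = 1.04×10⁻⁴
On a pressure surface, geostrophic balance gives V_g = (g/f)|∂Z/∂n|:
V_g = 9.81 × 1.04×10⁻⁴ / 1.36×10⁻⁴ = 7.51 m/s

7.5 m s⁻¹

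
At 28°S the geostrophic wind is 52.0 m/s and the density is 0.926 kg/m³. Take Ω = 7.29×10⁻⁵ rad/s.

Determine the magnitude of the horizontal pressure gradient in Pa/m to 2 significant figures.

3.3×10⁻³ Pa/m

Coriolis parameter at 28°S:
f = 2Ω sin φ = 2 × 7.29×10⁻⁵ × sin 28° = 6.84×10⁻⁵ s⁻¹
Geostrophic balance rearranged: |∂P/∂n| = f ρ V_g
|∂P/∂n| = 6.84×10⁻⁵ × 0.926 × 52.0 = 3.30×10⁻³ Pa/m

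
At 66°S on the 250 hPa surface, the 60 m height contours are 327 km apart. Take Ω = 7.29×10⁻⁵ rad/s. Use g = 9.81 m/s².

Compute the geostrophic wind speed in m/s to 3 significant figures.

13.5 m/s

Coriolis parameter at 66°S:
f = 2Ω sin φ = 2 × 7.29×10⁻⁵ × sin 66° = 1.33×10⁻⁴ s⁻¹
Height gradient: |∂Z/∂n| = 60 m / 327000 m = 1.83×10⁻⁴
On a pressure surface, geostrophic balance gives V_g = (g/f)|∂Z/∂n|:
V_g = 9.81 × 1.83×10⁻⁴ / 1.33×10⁻⁴ = 13.5 m/s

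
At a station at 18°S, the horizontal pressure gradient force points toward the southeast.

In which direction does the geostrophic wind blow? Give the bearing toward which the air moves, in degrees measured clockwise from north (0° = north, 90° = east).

The pressure-gradient force points toward the southeast (bearing 135°).
Geostrophic balance: in the Southern Hemisphere the Coriolis force deflects motion to the left, so the geostrophic wind blows 90° to the left of the pressure-gradient force (low pressure on the right).
Rotating 135° by 90° counterclockwise gives 045° — the wind blows toward the northeast.

045°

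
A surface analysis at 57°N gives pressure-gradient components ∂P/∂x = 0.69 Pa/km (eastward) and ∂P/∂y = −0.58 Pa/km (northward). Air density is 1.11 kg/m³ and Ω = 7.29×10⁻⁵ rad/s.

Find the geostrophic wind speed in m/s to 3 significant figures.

6.64 m/s

Coriolis parameter at 57°N:
f = 2Ω sin φ = 2 × 7.29×10⁻⁵ × sin 57° = 1.22×10⁻⁴ s⁻¹
Component geostrophic relations (x east, y north):
u_g = −(1/(fρ)) ∂P/∂y,  v_g = (1/(fρ)) ∂P/∂x
u_g = −(−0.58×10⁻³)/(1.22×10⁻⁴ × 1.11) = 4.27 m/s;  v_g = (0.69×10⁻³)/(1.22×10⁻⁴ × 1.11) = 5.08 m/s
|V_g| = √(u_g² + v_g²) = 6.64 m/s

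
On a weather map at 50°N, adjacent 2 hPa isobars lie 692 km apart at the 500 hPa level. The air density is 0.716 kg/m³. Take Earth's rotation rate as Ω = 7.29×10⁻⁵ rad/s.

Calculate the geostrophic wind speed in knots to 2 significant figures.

7.0 knots

Coriolis parameter at 50°N:
f = 2Ω sin φ = 2 × 7.29×10⁻⁵ × sin 50° = 1.12×10⁻⁴ s⁻¹
Pressure gradient: |∂P/∂n| = 200 Pa / 692000 m = 2.89×10⁻⁴ Pa/m
Geostrophic balance (pressure-gradient force = Coriolis force):
V_g = (1/(fρ)) |∂P/∂n| = 2.89×10⁻⁴ / (1.12×10⁻⁴ × 0.716) = 3.61 m/s
Converting: 3.61 m/s × 1.944 = 7.0 knots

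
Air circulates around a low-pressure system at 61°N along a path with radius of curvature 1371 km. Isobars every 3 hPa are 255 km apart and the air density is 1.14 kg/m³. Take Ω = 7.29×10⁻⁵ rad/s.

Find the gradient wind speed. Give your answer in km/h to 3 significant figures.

27.9 km/h

Coriolis parameter at 61°N:
f = 2Ω sin φ = 2 × 7.29×10⁻⁵ × sin 61° = 1.28×10⁻⁴ s⁻¹
Pressure gradient: |∂P/∂n| = 300 Pa / 255000 m = 1.18×10⁻³ Pa/m
Geostrophic speed: V_g = |∂P/∂n|/(fρ) = 1.18×10⁻³/(1.28×10⁻⁴ × 1.14) = 8.09 m/s
Around a low, centrifugal force acts outward with Coriolis, so pressure-gradient force balances both:
(1/ρ)|∂P/∂n| = fV + V²/R  →  V² + fR·V − fR·V_g = 0
With fR = 1.28×10⁻⁴ × 1371×10³ m = 175 m/s:
V = [−fR + √((fR)² + 4 fR V_g)]/2 = [−175 + √(175² + 4×175×8.09)]/2 = 7.75 m/s
Subgeostrophic (V < V_g = 8.09 m/s), as expected around a low.
Converting: 7.75 m/s × 3.6 = 27.9 km/h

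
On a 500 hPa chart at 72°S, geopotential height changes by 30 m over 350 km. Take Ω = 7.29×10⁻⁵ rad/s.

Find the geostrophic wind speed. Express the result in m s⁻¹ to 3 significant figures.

Coriolis parameter at 72°S:
f = 2Ω sin φ = 2 × 7.29×10⁻⁵ × sin 72° = 1.39×10⁻⁴ s⁻¹
Height gradient: |∂Z/∂n| = 30 m / 350000 m = 8.57×10⁻⁵
On a pressure surface, geostrophic balance gives V_g = (g/f)|∂Z/∂n|:
V_g = 9.81 × 8.57×10⁻⁵ / 1.39×10⁻⁴ = 6.06 m/s

6.06 m s⁻¹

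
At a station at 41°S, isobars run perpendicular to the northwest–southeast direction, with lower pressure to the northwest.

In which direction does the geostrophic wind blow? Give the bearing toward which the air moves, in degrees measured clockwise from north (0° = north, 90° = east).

225°

The pressure-gradient force points toward the northwest (bearing 315°).
Geostrophic balance: in the Southern Hemisphere the Coriolis force deflects motion to the left, so the geostrophic wind blows 90° to the left of the pressure-gradient force (low pressure on the right).
Rotating 315° by 90° counterclockwise gives 225° — the wind blows toward the southwest.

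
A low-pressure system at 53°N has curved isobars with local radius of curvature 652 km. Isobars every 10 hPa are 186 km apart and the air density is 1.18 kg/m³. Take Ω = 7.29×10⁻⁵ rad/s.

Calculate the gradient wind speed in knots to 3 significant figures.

Coriolis parameter at 53°N:
f = 2Ω sin φ = 2 × 7.29×10⁻⁵ × sin 53° = 1.16×10⁻⁴ s⁻¹
Pressure gradient: |∂P/∂n| = 1000 Pa / 186000 m = 5.38×10⁻³ Pa/m
Geostrophic speed: V_g = |∂P/∂n|/(fρ) = 5.38×10⁻³/(1.16×10⁻⁴ × 1.18) = 39.1 m/s
Around a low, centrifugal force acts outward with Coriolis, so pressure-gradient force balances both:
(1/ρ)|∂P/∂n| = fV + V²/R  →  V² + fR·V − fR·V_g = 0
With fR = 1.16×10⁻⁴ × 652×10³ m = 75.9 m/s:
V = [−fR + √((fR)² + 4 fR V_g)]/2 = [−75.9 + √(75.9² + 4×75.9×39.1)]/2 = 28.5 m/s
Subgeostrophic (V < V_g = 39.1 m/s), as expected around a low.
Converting: 28.5 m/s × 1.944 = 55.3 knots

55.3 knots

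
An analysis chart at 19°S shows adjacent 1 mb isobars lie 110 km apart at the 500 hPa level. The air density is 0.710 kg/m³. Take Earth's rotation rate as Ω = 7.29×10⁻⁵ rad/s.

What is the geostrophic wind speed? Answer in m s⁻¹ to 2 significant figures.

Coriolis parameter at 19°S:
f = 2Ω sin φ = 2 × 7.29×10⁻⁵ × sin 19° = 4.75×10⁻⁵ s⁻¹
Pressure gradient: |∂P/∂n| = 100 Pa / 110000 m = 9.09×10⁻⁴ Pa/m
Geostrophic balance (pressure-gradient force = Coriolis force):
V_g = (1/(fρ)) |∂P/∂n| = 9.09×10⁻⁴ / (4.75×10⁻⁵ × 0.710) = 27.0 m/s

27 m s⁻¹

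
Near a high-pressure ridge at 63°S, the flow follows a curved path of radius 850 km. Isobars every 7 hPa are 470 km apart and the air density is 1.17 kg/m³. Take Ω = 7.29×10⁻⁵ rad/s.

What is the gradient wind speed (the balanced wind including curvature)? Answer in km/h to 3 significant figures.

39.1 km/h

Coriolis parameter at 63°S:
f = 2Ω sin φ = 2 × 7.29×10⁻⁵ × sin 63° = 1.30×10⁻⁴ s⁻¹
Pressure gradient: |∂P/∂n| = 700 Pa / 470000 m = 1.49×10⁻³ Pa/m
Geostrophic speed: V_g = |∂P/∂n|/(fρ) = 1.49×10⁻³/(1.30×10⁻⁴ × 1.17) = 9.80 m/s
Around a high, pressure-gradient force acts outward with centrifugal, so Coriolis balances both:
fV = (1/ρ)|∂P/∂n| + V²/R  →  V² − fR·V + fR·V_g = 0
With fR = 1.30×10⁻⁴ × 850×10³ m = 110 m/s:
V = [fR − √((fR)² − 4 fR V_g)]/2 = [110 − √(110² − 4×110×9.8)]/2 = 10.9 m/s
Supergeostrophic (V > V_g = 9.8 m/s), as expected around a high.
Converting: 10.9 m/s × 3.6 = 39.1 km/h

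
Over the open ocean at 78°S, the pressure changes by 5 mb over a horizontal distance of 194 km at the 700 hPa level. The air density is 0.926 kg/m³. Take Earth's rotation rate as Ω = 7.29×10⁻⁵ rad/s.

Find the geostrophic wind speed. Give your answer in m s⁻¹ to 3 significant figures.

Coriolis parameter at 78°S:
f = 2Ω sin φ = 2 × 7.29×10⁻⁵ × sin 78° = 1.43×10⁻⁴ s⁻¹
Pressure gradient: |∂P/∂n| = 500 Pa / 194000 m = 2.58×10⁻³ Pa/m
Geostrophic balance (pressure-gradient force = Coriolis force):
V_g = (1/(fρ)) |∂P/∂n| = 2.58×10⁻³ / (1.43×10⁻⁴ × 0.926) = 19.5 m/s

19.5 m s⁻¹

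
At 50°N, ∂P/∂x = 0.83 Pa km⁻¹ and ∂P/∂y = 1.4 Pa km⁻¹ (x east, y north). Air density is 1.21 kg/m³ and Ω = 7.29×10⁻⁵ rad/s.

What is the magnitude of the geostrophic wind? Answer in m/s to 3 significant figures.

Coriolis parameter at 50°N:
f = 2Ω sin φ = 2 × 7.29×10⁻⁵ × sin 50° = 1.12×10⁻⁴ s⁻¹
Component geostrophic relations (x east, y north):
u_g = −(1/(fρ)) ∂P/∂y,  v_g = (1/(fρ)) ∂P/∂x
u_g = −(1.4×10⁻³)/(1.12×10⁻⁴ × 1.21) = −10.4 m/s;  v_g = (0.83×10⁻³)/(1.12×10⁻⁴ × 1.21) = 6.14 m/s
|V_g| = √(u_g² + v_g²) = 12.0 m/s

12.0 m/s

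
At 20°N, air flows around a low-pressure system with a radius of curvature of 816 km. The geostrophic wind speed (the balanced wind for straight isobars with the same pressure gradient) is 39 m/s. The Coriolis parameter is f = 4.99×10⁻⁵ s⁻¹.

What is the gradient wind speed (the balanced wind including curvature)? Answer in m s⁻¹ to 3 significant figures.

Around a low, centrifugal force acts outward with Coriolis, so pressure-gradient force balances both:
(1/ρ)|∂P/∂n| = fV + V²/R  →  V² + fR·V − fR·V_g = 0
With fR = 4.99×10⁻⁵ × 816×10³ m = 40.7 m/s:
V = [−fR + √((fR)² + 4 fR V_g)]/2 = [−40.7 + √(40.7² + 4×40.7×39)]/2 = 24.4 m/s
Subgeostrophic (V < V_g = 39 m/s), as expected around a low.

24.4 m s⁻¹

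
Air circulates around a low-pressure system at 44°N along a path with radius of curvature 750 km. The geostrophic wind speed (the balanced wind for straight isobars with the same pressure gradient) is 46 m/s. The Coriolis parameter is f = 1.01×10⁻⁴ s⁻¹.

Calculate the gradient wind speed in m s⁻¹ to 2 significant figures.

Around a low, centrifugal force acts outward with Coriolis, so pressure-gradient force balances both:
(1/ρ)|∂P/∂n| = fV + V²/R  →  V² + fR·V − fR·V_g = 0
With fR = 1.01×10⁻⁴ × 750×10³ m = 75.8 m/s:
V = [−fR + √((fR)² + 4 fR V_g)]/2 = [−75.8 + √(75.8² + 4×75.8×46)]/2 = 32.3 m/s
Subgeostrophic (V < V_g = 46 m/s), as expected around a low.

32 m s⁻¹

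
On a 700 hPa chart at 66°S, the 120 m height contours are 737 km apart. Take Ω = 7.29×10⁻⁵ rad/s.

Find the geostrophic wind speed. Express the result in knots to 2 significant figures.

Coriolis parameter at 66°S:
f = 2Ω sin φ = 2 × 7.29×10⁻⁵ × sin 66° = 1.33×10⁻⁴ s⁻¹
Height gradient: |∂Z/∂n| = 120 m / 737000 m = 1.63×10⁻⁴
On a pressure surface, geostrophic balance gives V_g = (g/f)|∂Z/∂n|:
V_g = 9.81 × 1.63×10⁻⁴ / 1.33×10⁻⁴ = 12.0 m/s
Converting: 12.0 m/s × 1.944 = 23 knots

23 knots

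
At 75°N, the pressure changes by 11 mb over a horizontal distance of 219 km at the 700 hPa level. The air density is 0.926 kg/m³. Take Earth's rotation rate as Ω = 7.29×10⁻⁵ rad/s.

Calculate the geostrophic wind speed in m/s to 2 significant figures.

Coriolis parameter at 75°N:
f = 2Ω sin φ = 2 × 7.29×10⁻⁵ × sin 75° = 1.41×10⁻⁴ s⁻¹
Pressure gradient: |∂P/∂n| = 1100 Pa / 219000 m = 5.02×10⁻³ Pa/m
Geostrophic balance (pressure-gradient force = Coriolis force):
V_g = (1/(fρ)) |∂P/∂n| = 5.02×10⁻³ / (1.41×10⁻⁴ × 0.926) = 38.5 m/s

39 m/s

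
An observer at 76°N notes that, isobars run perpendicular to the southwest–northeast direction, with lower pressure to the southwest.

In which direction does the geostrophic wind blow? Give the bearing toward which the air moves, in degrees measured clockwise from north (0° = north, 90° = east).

The pressure-gradient force points toward the southwest (bearing 225°).
Geostrophic balance: in the Northern Hemisphere the Coriolis force deflects motion to the right, so the geostrophic wind blows 90° to the right of the pressure-gradient force (low pressure on the left).
Rotating 225° by 90° clockwise gives 315° — the wind blows toward the northwest.

315°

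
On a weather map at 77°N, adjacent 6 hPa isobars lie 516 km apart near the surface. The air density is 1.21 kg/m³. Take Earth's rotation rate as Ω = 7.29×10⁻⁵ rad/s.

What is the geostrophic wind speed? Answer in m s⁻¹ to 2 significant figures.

Coriolis parameter at 77°N:
f = 2Ω sin φ = 2 × 7.29×10⁻⁵ × sin 77° = 1.42×10⁻⁴ s⁻¹
Pressure gradient: |∂P/∂n| = 600 Pa / 516000 m = 1.16×10⁻³ Pa/m
Geostrophic balance (pressure-gradient force = Coriolis force):
V_g = (1/(fρ)) |∂P/∂n| = 1.16×10⁻³ / (1.42×10⁻⁴ × 1.21) = 6.76 m/s

6.8 m s⁻¹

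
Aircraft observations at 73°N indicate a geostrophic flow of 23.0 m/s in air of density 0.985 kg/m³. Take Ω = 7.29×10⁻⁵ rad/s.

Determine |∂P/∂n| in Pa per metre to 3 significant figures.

3.16×10⁻³ Pa/m

Coriolis parameter at 73°N:
f = 2Ω sin φ = 2 × 7.29×10⁻⁵ × sin 73° = 1.39×10⁻⁴ s⁻¹
Geostrophic balance rearranged: |∂P/∂n| = f ρ V_g
|∂P/∂n| = 1.39×10⁻⁴ × 0.985 × 23.0 = 3.16×10⁻³ Pa/m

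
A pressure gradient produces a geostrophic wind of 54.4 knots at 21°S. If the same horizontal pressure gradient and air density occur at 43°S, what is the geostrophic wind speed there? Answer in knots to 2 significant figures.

With the same pressure gradient and density, V_g ∝ 1/f ∝ 1/sin φ.
V₂ = V₁ · sin φ₁ / sin φ₂ = 54.4 × sin 21° / sin 43°
V₂ = 54.4 × 0.3584/0.6820 = 29 knots

29 knots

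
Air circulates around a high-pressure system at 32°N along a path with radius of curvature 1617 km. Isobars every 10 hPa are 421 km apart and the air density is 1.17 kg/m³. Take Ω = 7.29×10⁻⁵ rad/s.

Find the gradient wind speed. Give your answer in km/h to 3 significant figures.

135 km/h

Coriolis parameter at 32°N:
f = 2Ω sin φ = 2 × 7.29×10⁻⁵ × sin 32° = 7.73×10⁻⁵ s⁻¹
Pressure gradient: |∂P/∂n| = 1000 Pa / 421000 m = 2.38×10⁻³ Pa/m
Geostrophic speed: V_g = |∂P/∂n|/(fρ) = 2.38×10⁻³/(7.73×10⁻⁵ × 1.17) = 26.3 m/s
Around a high, pressure-gradient force acts outward with centrifugal, so Coriolis balances both:
fV = (1/ρ)|∂P/∂n| + V²/R  →  V² − fR·V + fR·V_g = 0
With fR = 7.73×10⁻⁵ × 1617×10³ m = 125 m/s:
V = [fR − √((fR)² − 4 fR V_g)]/2 = [125 − √(125² − 4×125×26.3)]/2 = 37.6 m/s
Supergeostrophic (V > V_g = 26.3 m/s), as expected around a high.
Converting: 37.6 m/s × 3.6 = 135 km/h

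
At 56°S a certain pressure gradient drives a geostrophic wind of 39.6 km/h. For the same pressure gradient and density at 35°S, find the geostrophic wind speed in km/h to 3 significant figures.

With the same pressure gradient and density, V_g ∝ 1/f ∝ 1/sin φ.
V₂ = V₁ · sin φ₁ / sin φ₂ = 39.6 × sin 56° / sin 35°
V₂ = 39.6 × 0.8290/0.5736 = 57.2 km/h

57.2 km/h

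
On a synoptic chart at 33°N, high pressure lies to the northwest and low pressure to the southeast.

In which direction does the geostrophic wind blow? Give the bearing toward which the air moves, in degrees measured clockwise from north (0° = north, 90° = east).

The pressure-gradient force points toward the southeast (bearing 135°).
Geostrophic balance: in the Northern Hemisphere the Coriolis force deflects motion to the right, so the geostrophic wind blows 90° to the right of the pressure-gradient force (low pressure on the left).
Rotating 135° by 90° clockwise gives 225° — the wind blows toward the southwest.

225°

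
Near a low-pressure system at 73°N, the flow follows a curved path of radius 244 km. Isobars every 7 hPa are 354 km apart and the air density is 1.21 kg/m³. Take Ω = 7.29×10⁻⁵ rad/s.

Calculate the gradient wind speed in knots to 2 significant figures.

Coriolis parameter at 73°N:
f = 2Ω sin φ = 2 × 7.29×10⁻⁵ × sin 73° = 1.39×10⁻⁴ s⁻¹
Pressure gradient: |∂P/∂n| = 700 Pa / 354000 m = 1.98×10⁻³ Pa/m
Geostrophic speed: V_g = |∂P/∂n|/(fρ) = 1.98×10⁻³/(1.39×10⁻⁴ × 1.21) = 11.7 m/s
Around a low, centrifugal force acts outward with Coriolis, so pressure-gradient force balances both:
(1/ρ)|∂P/∂n| = fV + V²/R  →  V² + fR·V − fR·V_g = 0
With fR = 1.39×10⁻⁴ × 244×10³ m = 34.0 m/s:
V = [−fR + √((fR)² + 4 fR V_g)]/2 = [−34.0 + √(34.0² + 4×34.0×11.7)]/2 = 9.22 m/s
Subgeostrophic (V < V_g = 11.7 m/s), as expected around a low.
Converting: 9.22 m/s × 1.944 = 18 knots

18 knots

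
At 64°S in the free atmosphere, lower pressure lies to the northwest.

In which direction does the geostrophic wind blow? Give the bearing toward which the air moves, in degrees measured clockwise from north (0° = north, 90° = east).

The pressure-gradient force points toward the northwest (bearing 315°).
Geostrophic balance: in the Southern Hemisphere the Coriolis force deflects motion to the left, so the geostrophic wind blows 90° to the left of the pressure-gradient force (low pressure on the right).
Rotating 315° by 90° counterclockwise gives 225° — the wind blows toward the southwest.

225°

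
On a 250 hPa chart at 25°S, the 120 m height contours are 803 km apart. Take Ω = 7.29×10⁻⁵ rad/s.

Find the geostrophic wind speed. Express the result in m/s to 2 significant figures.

24 m/s

Coriolis parameter at 25°S:
f = 2Ω sin φ = 2 × 7.29×10⁻⁵ × sin 25° = 6.16×10⁻⁵ s⁻¹
Height gradient: |∂Z/∂n| = 120 m / 803000 m = 1.49×10⁻⁴
On a pressure surface, geostrophic balance gives V_g = (g/f)|∂Z/∂n|:
V_g = 9.81 × 1.49×10⁻⁴ / 6.16×10⁻⁵ = 23.8 m/s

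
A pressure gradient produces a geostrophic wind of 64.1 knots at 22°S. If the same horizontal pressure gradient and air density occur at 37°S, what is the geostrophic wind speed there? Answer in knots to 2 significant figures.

40 knots

With the same pressure gradient and density, V_g ∝ 1/f ∝ 1/sin φ.
V₂ = V₁ · sin φ₁ / sin φ₂ = 64.1 × sin 22° / sin 37°
V₂ = 64.1 × 0.3746/0.6018 = 40 knots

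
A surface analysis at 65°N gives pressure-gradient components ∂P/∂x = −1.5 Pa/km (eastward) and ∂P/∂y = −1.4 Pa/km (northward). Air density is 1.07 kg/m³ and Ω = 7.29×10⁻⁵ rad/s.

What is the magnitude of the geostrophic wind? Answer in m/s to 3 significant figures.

14.5 m/s

Coriolis parameter at 65°N:
f = 2Ω sin φ = 2 × 7.29×10⁻⁵ × sin 65° = 1.32×10⁻⁴ s⁻¹
Component geostrophic relations (x east, y north):
u_g = −(1/(fρ)) ∂P/∂y,  v_g = (1/(fρ)) ∂P/∂x
u_g = −(−1.4×10⁻³)/(1.32×10⁻⁴ × 1.07) = 9.90 m/s;  v_g = (−1.5×10⁻³)/(1.32×10⁻⁴ × 1.07) = −10.6 m/s
|V_g| = √(u_g² + v_g²) = 14.5 m/s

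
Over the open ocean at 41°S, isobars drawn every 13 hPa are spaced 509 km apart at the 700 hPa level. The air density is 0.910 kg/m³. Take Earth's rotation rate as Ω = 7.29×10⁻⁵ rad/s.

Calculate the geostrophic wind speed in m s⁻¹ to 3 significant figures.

29.3 m s⁻¹

Coriolis parameter at 41°S:
f = 2Ω sin φ = 2 × 7.29×10⁻⁵ × sin 41° = 9.57×10⁻⁵ s⁻¹
Pressure gradient: |∂P/∂n| = 1300 Pa / 509000 m = 2.55×10⁻³ Pa/m
Geostrophic balance (pressure-gradient force = Coriolis force):
V_g = (1/(fρ)) |∂P/∂n| = 2.55×10⁻³ / (9.57×10⁻⁵ × 0.910) = 29.3 m/s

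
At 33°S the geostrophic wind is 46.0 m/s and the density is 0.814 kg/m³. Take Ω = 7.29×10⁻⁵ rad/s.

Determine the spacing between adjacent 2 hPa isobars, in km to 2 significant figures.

Coriolis parameter at 33°S:
f = 2Ω sin φ = 2 × 7.29×10⁻⁵ × sin 33° = 7.94×10⁻⁵ s⁻¹
Geostrophic balance rearranged: |∂P/∂n| = f ρ V_g
|∂P/∂n| = 7.94×10⁻⁵ × 0.814 × 46.0 = 2.97×10⁻³ Pa/m
Isobar spacing: Δn = ΔP/|∂P/∂n| = 200 Pa / 2.97×10⁻³ Pa/m = 67264 m ≈ 67 km

67 km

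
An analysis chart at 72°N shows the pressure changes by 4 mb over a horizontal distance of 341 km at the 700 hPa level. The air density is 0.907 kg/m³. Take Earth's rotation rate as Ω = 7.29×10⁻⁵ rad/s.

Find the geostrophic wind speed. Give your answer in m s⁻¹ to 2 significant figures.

Coriolis parameter at 72°N:
f = 2Ω sin φ = 2 × 7.29×10⁻⁵ × sin 72° = 1.39×10⁻⁴ s⁻¹
Pressure gradient: |∂P/∂n| = 400 Pa / 341000 m = 1.17×10⁻³ Pa/m
Geostrophic balance (pressure-gradient force = Coriolis force):
V_g = (1/(fρ)) |∂P/∂n| = 1.17×10⁻³ / (1.39×10⁻⁴ × 0.907) = 9.33 m/s

9.3 m s⁻¹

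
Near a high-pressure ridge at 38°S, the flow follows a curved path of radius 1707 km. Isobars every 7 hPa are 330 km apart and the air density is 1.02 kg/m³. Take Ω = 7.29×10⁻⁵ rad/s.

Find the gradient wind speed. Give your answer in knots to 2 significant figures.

55 knots

Coriolis parameter at 38°S:
f = 2Ω sin φ = 2 × 7.29×10⁻⁵ × sin 38° = 8.98×10⁻⁵ s⁻¹
Pressure gradient: |∂P/∂n| = 700 Pa / 330000 m = 2.12×10⁻³ Pa/m
Geostrophic speed: V_g = |∂P/∂n|/(fρ) = 2.12×10⁻³/(8.98×10⁻⁵ × 1.02) = 23.2 m/s
Around a high, pressure-gradient force acts outward with centrifugal, so Coriolis balances both:
fV = (1/ρ)|∂P/∂n| + V²/R  →  V² − fR·V + fR·V_g = 0
With fR = 8.98×10⁻⁵ × 1707×10³ m = 153 m/s:
V = [fR − √((fR)² − 4 fR V_g)]/2 = [153 − √(153² − 4×153×23.2)]/2 = 28.5 m/s
Supergeostrophic (V > V_g = 23.2 m/s), as expected around a high.
Converting: 28.5 m/s × 1.944 = 55 knots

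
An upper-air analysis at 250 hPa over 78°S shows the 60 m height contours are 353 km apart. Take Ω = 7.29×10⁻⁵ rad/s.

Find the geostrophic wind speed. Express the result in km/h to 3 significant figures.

Coriolis parameter at 78°S:
f = 2Ω sin φ = 2 × 7.29×10⁻⁵ × sin 78° = 1.43×10⁻⁴ s⁻¹
Height gradient: |∂Z/∂n| = 60 m / 353000 m = 1.70×10⁻⁴
On a pressure surface, geostrophic balance gives V_g = (g/f)|∂Z/∂n|:
V_g = 9.81 × 1.70×10⁻⁴ / 1.43×10⁻⁴ = 11.7 m/s
Converting: 11.7 m/s × 3.6 = 42.1 km/h

42.1 km/h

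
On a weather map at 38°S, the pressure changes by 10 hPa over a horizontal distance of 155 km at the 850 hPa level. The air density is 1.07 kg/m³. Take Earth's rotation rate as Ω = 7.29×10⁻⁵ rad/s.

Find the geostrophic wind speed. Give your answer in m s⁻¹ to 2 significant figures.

67 m s⁻¹

Coriolis parameter at 38°S:
f = 2Ω sin φ = 2 × 7.29×10⁻⁵ × sin 38° = 8.98×10⁻⁵ s⁻¹
Pressure gradient: |∂P/∂n| = 1000 Pa / 155000 m = 6.45×10⁻³ Pa/m
Geostrophic balance (pressure-gradient force = Coriolis force):
V_g = (1/(fρ)) |∂P/∂n| = 6.45×10⁻³ / (8.98×10⁻⁵ × 1.07) = 67.2 m/s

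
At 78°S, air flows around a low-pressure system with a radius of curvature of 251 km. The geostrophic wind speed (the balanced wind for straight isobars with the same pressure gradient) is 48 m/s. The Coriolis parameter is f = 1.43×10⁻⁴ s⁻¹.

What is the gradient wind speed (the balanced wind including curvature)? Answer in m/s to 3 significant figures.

27.3 m/s

Around a low, centrifugal force acts outward with Coriolis, so pressure-gradient force balances both:
(1/ρ)|∂P/∂n| = fV + V²/R  →  V² + fR·V − fR·V_g = 0
With fR = 1.43×10⁻⁴ × 251×10³ m = 35.9 m/s:
V = [−fR + √((fR)² + 4 fR V_g)]/2 = [−35.9 + √(35.9² + 4×35.9×48)]/2 = 27.3 m/s
Subgeostrophic (V < V_g = 48 m/s), as expected around a low.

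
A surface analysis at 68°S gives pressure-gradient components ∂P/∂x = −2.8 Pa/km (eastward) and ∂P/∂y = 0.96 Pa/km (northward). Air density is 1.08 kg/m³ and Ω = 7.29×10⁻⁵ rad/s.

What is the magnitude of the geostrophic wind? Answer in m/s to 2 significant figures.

20 m/s

Coriolis parameter at 68°S:
f = 2Ω sin φ = 2 × 7.29×10⁻⁵ × sin 68° = 1.35×10⁻⁴ s⁻¹
In the Southern Hemisphere f is negative: f = −1.35×10⁻⁴ s⁻¹.
Component geostrophic relations (x east, y north):
u_g = −(1/(fρ)) ∂P/∂y,  v_g = (1/(fρ)) ∂P/∂x
u_g = −(0.96×10⁻³)/(−1.35×10⁻⁴ × 1.08) = 6.58 m/s;  v_g = (−2.8×10⁻³)/(−1.35×10⁻⁴ × 1.08) = 19.2 m/s
|V_g| = √(u_g² + v_g²) = 20.3 m/s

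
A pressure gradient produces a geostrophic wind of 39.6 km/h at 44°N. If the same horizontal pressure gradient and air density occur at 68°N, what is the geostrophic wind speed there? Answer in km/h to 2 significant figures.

30 km/h

With the same pressure gradient and density, V_g ∝ 1/f ∝ 1/sin φ.
V₂ = V₁ · sin φ₁ / sin φ₂ = 39.6 × sin 44° / sin 68°
V₂ = 39.6 × 0.6947/0.9272 = 30 km/h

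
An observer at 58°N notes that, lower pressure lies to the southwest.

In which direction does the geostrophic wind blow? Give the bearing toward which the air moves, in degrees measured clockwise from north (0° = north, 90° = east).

315°

The pressure-gradient force points toward the southwest (bearing 225°).
Geostrophic balance: in the Northern Hemisphere the Coriolis force deflects motion to the right, so the geostrophic wind blows 90° to the right of the pressure-gradient force (low pressure on the left).
Rotating 225° by 90° clockwise gives 315° — the wind blows toward the northwest.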